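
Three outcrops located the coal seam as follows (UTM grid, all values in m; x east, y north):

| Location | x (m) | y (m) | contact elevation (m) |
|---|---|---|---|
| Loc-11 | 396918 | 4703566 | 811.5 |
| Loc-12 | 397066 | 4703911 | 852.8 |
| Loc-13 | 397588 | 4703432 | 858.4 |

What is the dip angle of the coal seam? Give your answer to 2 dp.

6.82°

Let the plane be z = a·x + b·y + c.
Loc-12−Loc-11: 148a + 345b = 41.3;  Loc-13−Loc-11: 670a − 134b = 46.9.
Solving gives a = 0.08652, b = 0.08259.
Gradient magnitude |∇z| = √(a² + b²) = √(0.00749 + 0.00682) = 0.11961.
True dip = arctan(0.11961) = 6.82°, dipping toward SW (azimuth ≈ 226°).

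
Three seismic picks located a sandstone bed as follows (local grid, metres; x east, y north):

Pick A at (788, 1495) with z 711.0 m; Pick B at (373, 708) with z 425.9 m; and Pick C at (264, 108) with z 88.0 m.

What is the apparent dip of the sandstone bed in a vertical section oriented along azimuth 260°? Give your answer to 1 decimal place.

24.5°

Two edge vectors: Pick A→Pick B = (-415, -787, -285.1), Pick A→Pick C = (-524, -1387, -623).
Normal n = (Pick A→Pick B) × (Pick A→Pick C) = (94867.3, -109152.6, 163217).
So ∂z/∂x = −n_x/n_z = −0.58123 and ∂z/∂y = −n_y/n_z = 0.66876.
Unit vector along 260° is (sin 260°, cos 260°) = (-0.9848, -0.1736).
Slope in that direction = a·(-0.9848) + b·(-0.1736) = 0.45628.
Apparent dip = arctan|0.45628| = 24.5° (true dip is 41.5°, so apparent ≤ true as expected).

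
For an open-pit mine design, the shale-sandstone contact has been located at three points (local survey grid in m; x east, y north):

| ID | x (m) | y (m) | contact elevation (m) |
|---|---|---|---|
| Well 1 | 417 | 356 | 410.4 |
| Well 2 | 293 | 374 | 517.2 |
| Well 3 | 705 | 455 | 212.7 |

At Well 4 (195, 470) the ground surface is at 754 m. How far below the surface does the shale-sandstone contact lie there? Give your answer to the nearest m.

Two edge vectors: Well 1→Well 2 = (-124, 18, 106.8), Well 1→Well 3 = (288, 99, -197.7).
Normal n = (Well 1→Well 2) × (Well 1→Well 3) = (-14131.8, 6243.6, -17460).
So ∂z/∂x = −n_x/n_z = −0.80938 and ∂z/∂y = −n_y/n_z = 0.35759.
Intercept c from Well 1: 410.4 + 337.51 − 127.30 = 620.61.
At (195, 470): z_contact = −157.8 + 168.1 + 620.61 = 630.8 m.
Depth below ground = 754 − 630.8 = 123 m.

123 m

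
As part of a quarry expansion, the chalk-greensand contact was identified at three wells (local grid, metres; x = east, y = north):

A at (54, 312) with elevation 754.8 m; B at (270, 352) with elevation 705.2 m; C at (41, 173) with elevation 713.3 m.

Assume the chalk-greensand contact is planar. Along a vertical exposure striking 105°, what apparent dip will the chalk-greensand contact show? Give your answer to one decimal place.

20.0°

Two edge vectors: A→B = (216, 40, -49.6), A→C = (-13, -139, -41.5).
Normal n = (A→B) × (A→C) = (-8554.4, 9608.8, -29504).
So ∂z/∂x = −n_x/n_z = −0.28994 and ∂z/∂y = −n_y/n_z = 0.32568.
Unit vector along 105° is (sin 105°, cos 105°) = (0.9659, -0.2588).
Slope in that direction = a·(0.9659) + b·(-0.2588) = −0.36435.
Apparent dip = arctan|0.36435| = 20.0° (true dip is 23.6°, so apparent ≤ true as expected).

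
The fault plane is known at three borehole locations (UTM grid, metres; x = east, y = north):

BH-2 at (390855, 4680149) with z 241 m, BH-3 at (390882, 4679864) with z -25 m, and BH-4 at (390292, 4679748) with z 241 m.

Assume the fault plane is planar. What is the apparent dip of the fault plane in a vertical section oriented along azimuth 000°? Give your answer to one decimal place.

41.2°

Let the plane be z = a·x + b·y + c.
BH-3−BH-2: 27a − 285b = −266;  BH-4−BH-2: −563a − 401b = 0.
Solving gives a = −0.62275, b = 0.87434.
Unit vector along 000° is (sin 0°, cos 0°) = (0.0000, 1.0000).
Slope in that direction = a·(0.0000) + b·(1.0000) = 0.87434.
Apparent dip = arctan|0.87434| = 41.2° (true dip is 47.0°, so apparent ≤ true as expected).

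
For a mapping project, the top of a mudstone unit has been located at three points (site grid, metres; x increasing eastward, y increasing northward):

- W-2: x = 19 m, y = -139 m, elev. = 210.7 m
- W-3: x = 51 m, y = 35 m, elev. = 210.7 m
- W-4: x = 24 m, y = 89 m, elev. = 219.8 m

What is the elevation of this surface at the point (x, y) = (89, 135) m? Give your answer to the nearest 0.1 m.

205.9 m

Let the plane be z = a·x + b·y + c.
W-3−W-2: 32a + 174b = 0;  W-4−W-2: 5a + 228b = 9.1.
Solving gives a = −0.24641, b = 0.04532.
Then c = 210.7 − a·19 − b·-139 = 221.68.
At (89, 135): z = −21.9 + 6.1 + 221.68 = 205.9 m.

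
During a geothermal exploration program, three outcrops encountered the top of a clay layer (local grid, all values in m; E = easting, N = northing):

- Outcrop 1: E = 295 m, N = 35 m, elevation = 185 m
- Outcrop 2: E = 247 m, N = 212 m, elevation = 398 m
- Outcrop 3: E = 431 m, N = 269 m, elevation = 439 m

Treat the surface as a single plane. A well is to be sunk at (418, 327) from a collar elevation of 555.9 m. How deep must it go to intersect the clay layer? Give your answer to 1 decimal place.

Let the plane be z = a·E + b·N + c.
Outcrop 2−Outcrop 1: −48a + 177b = 213;  Outcrop 3−Outcrop 1: 136a + 234b = 254.
Solving gives a = −0.13834, b = 1.16587.
Then c = 185 − a·295 − b·35 = 185.01.
At (418, 327): z_contact = −57.83 + 381.24 + 185.01 = 508.42 m.
Depth below ground = 555.9 − 508.42 = 47.5 m.

47.5 m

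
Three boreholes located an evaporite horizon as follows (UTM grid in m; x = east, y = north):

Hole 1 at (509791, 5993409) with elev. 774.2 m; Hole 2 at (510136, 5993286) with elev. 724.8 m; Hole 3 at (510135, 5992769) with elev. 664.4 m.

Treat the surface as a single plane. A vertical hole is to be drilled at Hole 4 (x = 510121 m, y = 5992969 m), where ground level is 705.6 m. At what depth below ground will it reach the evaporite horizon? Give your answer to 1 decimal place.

16.4 m

Two edge vectors: Hole 1→Hole 2 = (345, -123, -49.4), Hole 1→Hole 3 = (344, -640, -109.8).
Normal n = (Hole 1→Hole 2) × (Hole 1→Hole 3) = (-18110.6, 20887.4, -178488).
So ∂z/∂x = −n_x/n_z = −0.101466765 and ∂z/∂y = −n_y/n_z = 0.117024114.
Intercept c from Hole 1: 774.2 + 51726.84 − 701373.38 = −648872.33.
At (510121, 5992969): z_contact = −51760.33 + 701321.89 − 648872.33 = 689.23 m.
Depth below ground = 705.6 − 689.23 = 16.4 m.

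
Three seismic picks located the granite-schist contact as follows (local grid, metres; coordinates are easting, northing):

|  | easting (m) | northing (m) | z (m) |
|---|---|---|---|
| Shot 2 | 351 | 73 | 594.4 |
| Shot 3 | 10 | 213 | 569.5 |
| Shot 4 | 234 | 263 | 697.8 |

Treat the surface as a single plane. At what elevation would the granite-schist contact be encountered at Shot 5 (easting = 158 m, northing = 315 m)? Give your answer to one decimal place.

708.6 m

Let the plane be z = a·easting + b·northing + c.
Shot 3−Shot 2: −341a + 140b = −24.9;  Shot 4−Shot 2: −117a + 190b = 103.4.
Solving gives a = 0.39676, b = 0.78853.
Then c = 594.4 − a·351 − b·73 = 397.58.
At (158, 315): z = 62.7 + 248.4 + 397.58 = 708.6 m.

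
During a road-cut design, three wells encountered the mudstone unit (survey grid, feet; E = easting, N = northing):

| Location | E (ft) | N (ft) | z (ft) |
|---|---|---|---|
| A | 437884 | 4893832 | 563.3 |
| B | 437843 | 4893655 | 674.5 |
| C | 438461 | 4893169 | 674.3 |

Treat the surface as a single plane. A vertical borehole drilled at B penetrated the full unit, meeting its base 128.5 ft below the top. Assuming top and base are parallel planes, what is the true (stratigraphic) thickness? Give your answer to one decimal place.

106.4 ft

Two edge vectors: A→B = (-41, -177, 111.2), A→C = (577, -663, 111).
Normal n = (A→B) × (A→C) = (54078.6, 68713.4, 129312).
So ∂z/∂E = −n_x/n_z = −0.41820 and ∂z/∂N = −n_y/n_z = −0.53138.
|∇z| = √(a²+b²) = 0.67621, so dip δ = arctan(0.67621) = 34.07°.
True thickness = vertical thickness × cos δ = 128.5 × cos 34.07° = 106.4 ft.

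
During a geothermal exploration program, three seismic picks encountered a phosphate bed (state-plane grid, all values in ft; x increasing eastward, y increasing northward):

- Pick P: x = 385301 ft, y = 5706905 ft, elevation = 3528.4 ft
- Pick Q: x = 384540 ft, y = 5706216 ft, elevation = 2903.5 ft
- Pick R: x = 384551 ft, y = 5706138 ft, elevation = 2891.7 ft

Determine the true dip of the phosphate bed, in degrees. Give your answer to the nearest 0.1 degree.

33.1°

Let the plane be z = a·x + b·y + c.
Pick Q−Pick P: −761a − 689b = −624.9;  Pick R−Pick P: −750a − 767b = −636.7.
Solving gives a = 0.60672, b = 0.23685.
Gradient magnitude |∇z| = √(a² + b²) = √(0.36811 + 0.05610) = 0.65131.
True dip = arctan(0.65131) = 33.1°, dipping toward WSW (azimuth ≈ 249°).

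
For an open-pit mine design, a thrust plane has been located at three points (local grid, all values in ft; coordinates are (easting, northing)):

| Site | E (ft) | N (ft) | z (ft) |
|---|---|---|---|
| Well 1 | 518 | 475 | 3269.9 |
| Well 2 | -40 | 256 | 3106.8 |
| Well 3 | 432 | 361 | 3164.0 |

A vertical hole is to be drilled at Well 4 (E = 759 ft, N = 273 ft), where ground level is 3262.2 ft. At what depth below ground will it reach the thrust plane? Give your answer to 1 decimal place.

220.3 ft

Let the plane be z = a·E + b·N + c.
Well 2−Well 1: −558a − 219b = −163.1;  Well 3−Well 1: −86a − 114b = −105.9.
Solving gives a = −0.10270, b = 1.00642.
Then c = 3269.9 − a·518 − b·475 = 2845.05.
At (759, 273): z_contact = −77.95 + 274.75 + 2845.05 = 3041.85 ft.
Depth below ground = 3262.2 − 3041.85 = 220.3 ft.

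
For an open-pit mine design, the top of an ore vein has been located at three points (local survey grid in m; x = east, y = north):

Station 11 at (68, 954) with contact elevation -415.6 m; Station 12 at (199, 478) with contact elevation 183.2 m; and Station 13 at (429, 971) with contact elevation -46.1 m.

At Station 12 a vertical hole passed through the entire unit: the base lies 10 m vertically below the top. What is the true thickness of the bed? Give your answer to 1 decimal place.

Let the plane be z = a·x + b·y + c.
Station 12−Station 11: 131a − 476b = 598.8;  Station 13−Station 11: 361a + 17b = 369.5.
Solving gives a = 1.06893, b = −0.96380.
|∇z| = √(a²+b²) = 1.43928, so dip δ = arctan(1.43928) = 55.21°.
True thickness = vertical thickness × cos δ = 10 × cos 55.21° = 5.7 m.

5.7 m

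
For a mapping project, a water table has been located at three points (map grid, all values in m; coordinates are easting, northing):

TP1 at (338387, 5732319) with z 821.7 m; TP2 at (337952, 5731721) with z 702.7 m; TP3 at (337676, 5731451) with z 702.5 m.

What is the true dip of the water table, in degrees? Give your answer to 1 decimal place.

43.9°

Let the plane be z = a·easting + b·northing + c.
TP2−TP1: −435a − 598b = −119;  TP3−TP1: −711a − 868b = −119.2.
Solving gives a = −0.67252, b = 0.68820.
Gradient magnitude |∇z| = √(a² + b²) = √(0.45228 + 0.47362) = 0.96224.
True dip = arctan(0.96224) = 43.9°, dipping toward SE (azimuth ≈ 136°).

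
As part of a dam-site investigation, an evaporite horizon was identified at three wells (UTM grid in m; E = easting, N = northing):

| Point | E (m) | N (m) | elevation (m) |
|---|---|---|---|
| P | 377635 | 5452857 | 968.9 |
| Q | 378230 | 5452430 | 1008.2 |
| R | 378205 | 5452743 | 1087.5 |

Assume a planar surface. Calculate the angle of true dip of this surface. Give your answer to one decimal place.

20.8°

Two edge vectors: P→Q = (595, -427, 39.3), P→R = (570, -114, 118.6).
Normal n = (P→Q) × (P→R) = (-46162, -48166, 175560).
So ∂z/∂E = −n_x/n_z = 0.26294 and ∂z/∂N = −n_y/n_z = 0.27436.
Gradient magnitude |∇z| = √(a² + b²) = √(0.06914 + 0.07527) = 0.38001.
True dip = arctan(0.38001) = 20.8°, dipping toward SW (azimuth ≈ 224°).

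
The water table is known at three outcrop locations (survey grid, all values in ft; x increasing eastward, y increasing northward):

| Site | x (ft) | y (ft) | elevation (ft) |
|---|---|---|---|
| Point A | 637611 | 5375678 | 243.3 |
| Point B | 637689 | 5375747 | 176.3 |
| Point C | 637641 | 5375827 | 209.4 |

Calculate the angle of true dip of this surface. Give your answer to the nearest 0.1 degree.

Let the plane be z = a·x + b·y + c.
Point B−Point A: 78a + 69b = −67;  Point C−Point A: 30a + 149b = −33.9.
Solving gives a = −0.80024, b = −0.06639.
Gradient magnitude |∇z| = √(a² + b²) = √(0.64039 + 0.00441) = 0.80299.
True dip = arctan(0.80299) = 38.8°, dipping toward E (azimuth ≈ 085°).

38.8°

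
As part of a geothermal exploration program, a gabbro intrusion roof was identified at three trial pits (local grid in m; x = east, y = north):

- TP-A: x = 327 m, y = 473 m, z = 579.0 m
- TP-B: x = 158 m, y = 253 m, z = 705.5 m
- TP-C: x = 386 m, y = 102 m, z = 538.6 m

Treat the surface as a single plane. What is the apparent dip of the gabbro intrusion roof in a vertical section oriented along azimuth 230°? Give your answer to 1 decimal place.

Let the plane be z = a·x + b·y + c.
TP-B−TP-A: −169a − 220b = 126.5;  TP-C−TP-A: 59a − 371b = −40.4.
Solving gives a = −0.73758, b = −0.00840.
Unit vector along 230° is (sin 230°, cos 230°) = (-0.7660, -0.6428).
Slope in that direction = a·(-0.7660) + b·(-0.6428) = 0.57042.
Apparent dip = arctan|0.57042| = 29.7° (true dip is 36.4°, so apparent ≤ true as expected).

29.7°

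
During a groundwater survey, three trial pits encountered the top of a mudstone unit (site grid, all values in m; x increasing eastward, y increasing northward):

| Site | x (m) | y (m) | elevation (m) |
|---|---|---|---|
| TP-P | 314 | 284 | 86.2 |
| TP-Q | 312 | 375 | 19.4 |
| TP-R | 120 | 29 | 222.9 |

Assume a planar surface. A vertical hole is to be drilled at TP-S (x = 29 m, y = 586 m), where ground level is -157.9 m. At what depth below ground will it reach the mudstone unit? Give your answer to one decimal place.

48.0 m

Two edge vectors: TP-P→TP-Q = (-2, 91, -66.8), TP-P→TP-R = (-194, -255, 136.7).
Normal n = (TP-P→TP-Q) × (TP-P→TP-R) = (-4594.3, 13232.6, 18164).
So ∂z/∂x = −n_x/n_z = 0.25293 and ∂z/∂y = −n_y/n_z = −0.72851.
Intercept c from TP-P: 86.2 − 79.42 + 206.90 = 213.67.
At (29, 586): z_contact = 7.34 − 426.91 + 213.67 = -205.90 m.
Depth below ground = -157.9 − (-205.90) = 48.0 m.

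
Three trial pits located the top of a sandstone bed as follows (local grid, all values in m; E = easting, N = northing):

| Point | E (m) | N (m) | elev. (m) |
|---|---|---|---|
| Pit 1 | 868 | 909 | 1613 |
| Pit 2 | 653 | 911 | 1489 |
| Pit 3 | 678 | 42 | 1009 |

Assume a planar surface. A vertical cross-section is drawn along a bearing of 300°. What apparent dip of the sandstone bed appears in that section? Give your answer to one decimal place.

Two edge vectors: Pit 1→Pit 2 = (-215, 2, -124), Pit 1→Pit 3 = (-190, -867, -604).
Normal n = (Pit 1→Pit 2) × (Pit 1→Pit 3) = (-108716, -106300, 186785).
So ∂z/∂E = −n_x/n_z = 0.58204 and ∂z/∂N = −n_y/n_z = 0.56910.
Unit vector along 300° is (sin 300°, cos 300°) = (-0.8660, 0.5000).
Slope in that direction = a·(-0.8660) + b·(0.5000) = −0.21951.
Apparent dip = arctan|0.21951| = 12.4° (true dip is 39.1°, so apparent ≤ true as expected).

12.4°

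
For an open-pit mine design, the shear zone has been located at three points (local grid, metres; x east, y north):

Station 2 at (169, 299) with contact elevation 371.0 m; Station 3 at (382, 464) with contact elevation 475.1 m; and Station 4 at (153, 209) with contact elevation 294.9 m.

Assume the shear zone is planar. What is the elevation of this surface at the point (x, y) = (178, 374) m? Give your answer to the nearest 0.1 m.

Let the plane be z = a·x + b·y + c.
Station 3−Station 2: 213a + 165b = 104.1;  Station 4−Station 2: −16a − 90b = −76.1.
Solving gives a = −0.19283, b = 0.87984.
Then c = 371 − a·169 − b·299 = 140.52.
At (178, 374): z = −34.3 + 329.1 + 140.52 = 435.3 m.

435.3 m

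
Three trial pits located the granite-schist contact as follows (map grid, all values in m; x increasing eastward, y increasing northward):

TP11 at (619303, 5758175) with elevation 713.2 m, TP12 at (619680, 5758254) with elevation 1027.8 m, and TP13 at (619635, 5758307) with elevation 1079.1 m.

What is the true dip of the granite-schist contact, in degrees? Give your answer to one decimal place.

56.7°

Two edge vectors: TP11→TP12 = (377, 79, 314.6), TP11→TP13 = (332, 132, 365.9).
Normal n = (TP11→TP12) × (TP11→TP13) = (-12621.1, -33497.1, 23536).
So ∂z/∂x = −n_x/n_z = 0.53625 and ∂z/∂y = −n_y/n_z = 1.42323.
Gradient magnitude |∇z| = √(a² + b²) = √(0.28756 + 2.02558) = 1.52090.
True dip = arctan(1.52090) = 56.7°, dipping toward SSW (azimuth ≈ 201°).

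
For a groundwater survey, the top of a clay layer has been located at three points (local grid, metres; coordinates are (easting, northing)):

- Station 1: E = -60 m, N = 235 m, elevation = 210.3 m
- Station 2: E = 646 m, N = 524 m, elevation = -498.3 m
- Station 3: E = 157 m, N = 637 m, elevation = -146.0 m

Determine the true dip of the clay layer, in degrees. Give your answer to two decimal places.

Let the plane be z = a·E + b·N + c.
Station 2−Station 1: 706a + 289b = −708.6;  Station 3−Station 1: 217a + 402b = −356.3.
Solving gives a = −0.82265, b = −0.44225.
Gradient magnitude |∇z| = √(a² + b²) = √(0.67675 + 0.19559) = 0.93399.
True dip = arctan(0.93399) = 43.05°, dipping toward ENE (azimuth ≈ 062°).

43.05°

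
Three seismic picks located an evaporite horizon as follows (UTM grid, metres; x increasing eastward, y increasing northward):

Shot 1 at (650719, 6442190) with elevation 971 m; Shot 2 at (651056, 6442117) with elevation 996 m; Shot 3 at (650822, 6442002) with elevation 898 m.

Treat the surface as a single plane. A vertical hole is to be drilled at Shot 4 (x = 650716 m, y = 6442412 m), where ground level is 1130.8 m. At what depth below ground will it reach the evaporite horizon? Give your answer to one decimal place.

Let the plane be z = a·x + b·y + c.
Shot 2−Shot 1: 337a − 73b = 25;  Shot 3−Shot 1: 103a − 188b = −73.
Solving gives a = 0.179612085, b = 0.486702366.
Then c = 971 − a·650719 − b·6442190 = −3251335.11.
At (650716, 6442412): z_contact = 116876.46 + 3135537.16 − 3251335.11 = 1078.51 m.
Depth below ground = 1130.8 − 1078.51 = 52.3 m.

52.3 m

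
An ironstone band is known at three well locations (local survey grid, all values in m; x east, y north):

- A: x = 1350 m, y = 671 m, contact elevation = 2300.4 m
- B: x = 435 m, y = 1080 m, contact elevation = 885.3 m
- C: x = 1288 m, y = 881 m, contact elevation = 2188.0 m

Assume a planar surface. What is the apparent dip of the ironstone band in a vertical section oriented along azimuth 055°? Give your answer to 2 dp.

49.76°

Let the plane be z = a·x + b·y + c.
B−A: −915a + 409b = −1415.1;  C−A: −62a + 210b = −112.4.
Solving gives a = 1.50606, b = −0.09059.
Unit vector along 055° is (sin 55°, cos 55°) = (0.8192, 0.5736).
Slope in that direction = a·(0.8192) + b·(0.5736) = 1.18173.
Apparent dip = arctan|1.18173| = 49.76° (true dip is 56.5°, so apparent ≤ true as expected).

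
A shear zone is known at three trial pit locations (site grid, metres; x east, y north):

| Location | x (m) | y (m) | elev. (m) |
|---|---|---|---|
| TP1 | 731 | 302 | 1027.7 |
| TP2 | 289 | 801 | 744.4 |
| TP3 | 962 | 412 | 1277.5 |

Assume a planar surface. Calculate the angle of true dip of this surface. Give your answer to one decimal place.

44.7°

Let the plane be z = a·x + b·y + c.
TP2−TP1: −442a + 499b = −283.3;  TP3−TP1: 231a + 110b = 249.8.
Solving gives a = 0.95072, b = 0.27439.
Gradient magnitude |∇z| = √(a² + b²) = √(0.90388 + 0.07529) = 0.98953.
True dip = arctan(0.98953) = 44.7°, dipping toward WSW (azimuth ≈ 254°).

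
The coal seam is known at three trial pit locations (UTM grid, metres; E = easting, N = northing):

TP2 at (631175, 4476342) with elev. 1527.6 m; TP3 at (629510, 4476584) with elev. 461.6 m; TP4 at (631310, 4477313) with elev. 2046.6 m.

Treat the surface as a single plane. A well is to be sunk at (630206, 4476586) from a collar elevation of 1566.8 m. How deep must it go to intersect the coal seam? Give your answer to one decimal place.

Let the plane be z = a·E + b·N + c.
TP3−TP2: −1665a + 242b = −1066;  TP4−TP2: 135a + 971b = 519.
Solving gives a = 0.703707139, b = 0.436662756.
Then c = 1527.6 − a·631175 − b·4476342 = −2397286.59.
At (630206, 4476586): z_contact = 443480.46 + 1954758.38 − 2397286.59 = 952.25 m.
Depth below ground = 1566.8 − 952.25 = 614.5 m.

614.5 m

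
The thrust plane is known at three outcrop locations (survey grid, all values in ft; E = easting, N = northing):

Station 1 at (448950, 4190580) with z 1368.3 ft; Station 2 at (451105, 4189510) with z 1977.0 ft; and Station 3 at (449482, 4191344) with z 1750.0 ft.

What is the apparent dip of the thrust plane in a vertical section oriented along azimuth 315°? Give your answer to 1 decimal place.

6.8°

Two edge vectors: Station 1→Station 2 = (2155, -1070, 608.7), Station 1→Station 3 = (532, 764, 381.7).
Normal n = (Station 1→Station 2) × (Station 1→Station 3) = (-873465.8, -498735.1, 2215660).
So ∂z/∂E = −n_x/n_z = 0.39422 and ∂z/∂N = −n_y/n_z = 0.22510.
Unit vector along 315° is (sin 315°, cos 315°) = (-0.7071, 0.7071).
Slope in that direction = a·(-0.7071) + b·(0.7071) = −0.11959.
Apparent dip = arctan|0.11959| = 6.8° (true dip is 24.4°, so apparent ≤ true as expected).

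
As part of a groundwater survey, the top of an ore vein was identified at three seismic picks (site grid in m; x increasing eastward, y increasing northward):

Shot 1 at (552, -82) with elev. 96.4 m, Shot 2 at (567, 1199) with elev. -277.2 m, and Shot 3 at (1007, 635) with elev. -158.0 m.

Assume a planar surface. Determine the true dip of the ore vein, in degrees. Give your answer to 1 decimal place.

17.1°

Two edge vectors: Shot 1→Shot 2 = (15, 1281, -373.6), Shot 1→Shot 3 = (455, 717, -254.4).
Normal n = (Shot 1→Shot 2) × (Shot 1→Shot 3) = (-58015.2, -166172, -572100).
So ∂z/∂x = −n_x/n_z = −0.10141 and ∂z/∂y = −n_y/n_z = −0.29046.
Gradient magnitude |∇z| = √(a² + b²) = √(0.01028 + 0.08437) = 0.30765.
True dip = arctan(0.30765) = 17.1°, dipping toward NNE (azimuth ≈ 019°).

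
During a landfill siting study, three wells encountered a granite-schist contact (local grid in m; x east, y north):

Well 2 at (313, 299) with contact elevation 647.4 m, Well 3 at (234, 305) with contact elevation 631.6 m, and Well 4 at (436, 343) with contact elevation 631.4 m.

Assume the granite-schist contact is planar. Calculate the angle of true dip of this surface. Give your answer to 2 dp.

37.75°

Let the plane be z = a·x + b·y + c.
Well 3−Well 2: −79a + 6b = −15.8;  Well 4−Well 2: 123a + 44b = −16.
Solving gives a = 0.14219, b = −0.76113.
Gradient magnitude |∇z| = √(a² + b²) = √(0.02022 + 0.57932) = 0.77430.
True dip = arctan(0.77430) = 37.75°, dipping toward N (azimuth ≈ 349°).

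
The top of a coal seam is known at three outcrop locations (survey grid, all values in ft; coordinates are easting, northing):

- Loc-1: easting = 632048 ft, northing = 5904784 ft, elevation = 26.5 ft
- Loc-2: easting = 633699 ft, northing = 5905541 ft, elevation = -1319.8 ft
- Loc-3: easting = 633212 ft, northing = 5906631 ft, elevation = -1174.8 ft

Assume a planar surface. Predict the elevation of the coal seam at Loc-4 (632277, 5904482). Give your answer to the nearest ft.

-82 ft

Let the plane be z = a·easting + b·northing + c.
Loc-2−Loc-1: 1651a + 757b = −1346.3;  Loc-3−Loc-1: 1164a + 1847b = −1201.3.
Solving gives a = −0.72742199, b = −0.19197661.
Then c = 26.5 − a·632048 − b·5904784 = 1593372.55.
At (632277, 5904482): z = −459932.2 − 1133522.5 + 1593372.55 = -82.1 ft.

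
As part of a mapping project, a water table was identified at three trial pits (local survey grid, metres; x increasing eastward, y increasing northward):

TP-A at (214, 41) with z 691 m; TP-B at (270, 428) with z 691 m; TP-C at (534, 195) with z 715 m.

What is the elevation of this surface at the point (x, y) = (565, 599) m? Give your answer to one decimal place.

Let the plane be z = a·x + b·y + c.
TP-B−TP-A: 56a + 387b = 0;  TP-C−TP-A: 320a + 154b = 24.
Solving gives a = 0.08061, b = −0.01167.
Then c = 691 − a·214 − b·41 = 674.23.
At (565, 599): z = 45.5 − 7.0 + 674.23 = 712.8 m.

712.8 m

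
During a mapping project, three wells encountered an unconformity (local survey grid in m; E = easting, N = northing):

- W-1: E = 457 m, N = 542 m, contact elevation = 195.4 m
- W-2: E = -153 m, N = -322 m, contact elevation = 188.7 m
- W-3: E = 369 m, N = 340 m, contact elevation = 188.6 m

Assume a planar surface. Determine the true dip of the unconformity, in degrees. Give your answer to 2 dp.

6.95°

Let the plane be z = a·E + b·N + c.
W-2−W-1: −610a − 864b = −6.7;  W-3−W-1: −88a − 202b = −6.8.
Solving gives a = −0.09583, b = 0.07541.
Gradient magnitude |∇z| = √(a² + b²) = √(0.00918 + 0.00569) = 0.12194.
True dip = arctan(0.12194) = 6.95°, dipping toward SE (azimuth ≈ 128°).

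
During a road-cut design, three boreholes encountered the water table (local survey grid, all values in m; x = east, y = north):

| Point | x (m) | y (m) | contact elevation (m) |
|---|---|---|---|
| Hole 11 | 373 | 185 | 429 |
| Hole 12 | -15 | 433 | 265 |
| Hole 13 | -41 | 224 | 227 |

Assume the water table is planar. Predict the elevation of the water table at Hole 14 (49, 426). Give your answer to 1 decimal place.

296.1 m

Two edge vectors: Hole 11→Hole 12 = (-388, 248, -164), Hole 11→Hole 13 = (-414, 39, -202).
Normal n = (Hole 11→Hole 12) × (Hole 11→Hole 13) = (-43700, -10480, 87540).
So ∂z/∂x = −n_x/n_z = 0.49920 and ∂z/∂y = −n_y/n_z = 0.11972.
Intercept c from Hole 11: 429 − 186.20 − 22.15 = 220.65.
At (49, 426): z = 24.5 + 51.0 + 220.65 = 296.1 m.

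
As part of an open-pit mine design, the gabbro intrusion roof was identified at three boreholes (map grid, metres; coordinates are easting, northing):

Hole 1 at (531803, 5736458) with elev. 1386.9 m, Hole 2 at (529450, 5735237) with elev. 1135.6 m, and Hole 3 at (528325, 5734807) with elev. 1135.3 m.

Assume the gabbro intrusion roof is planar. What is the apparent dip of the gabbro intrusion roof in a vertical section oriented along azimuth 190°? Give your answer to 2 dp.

Let the plane be z = a·easting + b·northing + c.
Hole 2−Hole 1: −2353a − 1221b = −251.3;  Hole 3−Hole 1: −3478a − 1651b = −251.6.
Solving gives a = −0.29763, b = 0.77938.
Unit vector along 190° is (sin 190°, cos 190°) = (-0.1736, -0.9848).
Slope in that direction = a·(-0.1736) + b·(-0.9848) = −0.71586.
Apparent dip = arctan|0.71586| = 35.60° (true dip is 39.8°, so apparent ≤ true as expected).

35.60°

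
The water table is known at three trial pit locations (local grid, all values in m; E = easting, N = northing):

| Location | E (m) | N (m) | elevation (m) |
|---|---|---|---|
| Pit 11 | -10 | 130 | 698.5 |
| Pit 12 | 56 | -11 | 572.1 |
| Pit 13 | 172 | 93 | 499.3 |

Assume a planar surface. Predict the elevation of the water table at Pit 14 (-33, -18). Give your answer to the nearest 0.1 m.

Two edge vectors: Pit 11→Pit 12 = (66, -141, -126.4), Pit 11→Pit 13 = (182, -37, -199.2).
Normal n = (Pit 11→Pit 12) × (Pit 11→Pit 13) = (23410.4, -9857.6, 23220).
So ∂z/∂E = −n_x/n_z = −1.00820 and ∂z/∂N = −n_y/n_z = 0.42453.
Intercept c from Pit 11: 698.5 − 10.08 − 55.19 = 633.23.
At (-33, -18): z = 33.3 − 7.6 + 633.23 = 658.9 m.

658.9 m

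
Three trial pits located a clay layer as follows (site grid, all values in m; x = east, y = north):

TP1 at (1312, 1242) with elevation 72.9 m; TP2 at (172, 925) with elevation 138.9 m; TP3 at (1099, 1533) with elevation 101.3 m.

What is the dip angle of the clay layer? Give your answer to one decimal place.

Two edge vectors: TP1→TP2 = (-1140, -317, 66), TP1→TP3 = (-213, 291, 28.4).
Normal n = (TP1→TP2) × (TP1→TP3) = (-28208.8, 18318, -399261).
So ∂z/∂x = −n_x/n_z = −0.07065 and ∂z/∂y = −n_y/n_z = 0.04588.
Gradient magnitude |∇z| = √(a² + b²) = √(0.00499 + 0.00210) = 0.08424.
True dip = arctan(0.08424) = 4.8°, dipping toward ESE (azimuth ≈ 123°).

4.8°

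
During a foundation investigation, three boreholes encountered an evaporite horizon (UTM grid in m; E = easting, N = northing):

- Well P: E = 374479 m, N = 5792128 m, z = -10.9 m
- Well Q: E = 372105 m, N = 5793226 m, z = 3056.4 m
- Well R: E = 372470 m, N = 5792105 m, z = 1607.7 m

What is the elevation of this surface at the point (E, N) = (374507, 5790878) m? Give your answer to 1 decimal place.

Let the plane be z = a·E + b·N + c.
Well Q−Well P: −2374a + 1098b = 3067.3;  Well R−Well P: −2009a − 23b = 1618.6.
Solving gives a = −0.817422596, b = 1.026173731.
Then c = -10.9 − a·374479 − b·5792128 = −5637632.90.
At (374507, 5790878): z = −306130.5 + 5942446.9 − 5637632.90 = -1316.5 m.

-1316.5 m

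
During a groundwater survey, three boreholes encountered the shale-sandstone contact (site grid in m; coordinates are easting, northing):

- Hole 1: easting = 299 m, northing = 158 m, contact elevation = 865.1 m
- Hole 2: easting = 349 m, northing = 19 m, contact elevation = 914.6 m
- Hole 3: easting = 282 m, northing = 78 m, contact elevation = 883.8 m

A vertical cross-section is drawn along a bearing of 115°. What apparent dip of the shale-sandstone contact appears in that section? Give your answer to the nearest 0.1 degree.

Let the plane be z = a·easting + b·northing + c.
Hole 2−Hole 1: 50a − 139b = 49.5;  Hole 3−Hole 1: −17a − 80b = 18.7.
Solving gives a = 0.21385, b = −0.27919.
Unit vector along 115° is (sin 115°, cos 115°) = (0.9063, -0.4226).
Slope in that direction = a·(0.9063) + b·(-0.4226) = 0.31180.
Apparent dip = arctan|0.31180| = 17.3° (true dip is 19.4°, so apparent ≤ true as expected).

17.3°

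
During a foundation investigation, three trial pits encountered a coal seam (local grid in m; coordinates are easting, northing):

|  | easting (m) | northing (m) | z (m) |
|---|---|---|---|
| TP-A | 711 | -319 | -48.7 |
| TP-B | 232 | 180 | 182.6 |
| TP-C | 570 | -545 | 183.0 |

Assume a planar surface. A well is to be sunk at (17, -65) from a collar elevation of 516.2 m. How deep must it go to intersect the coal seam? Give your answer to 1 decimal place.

Two edge vectors: TP-A→TP-B = (-479, 499, 231.3), TP-A→TP-C = (-141, -226, 231.7).
Normal n = (TP-A→TP-B) × (TP-A→TP-C) = (167892.1, 78371, 178613).
So ∂z/∂easting = −n_x/n_z = −0.93998 and ∂z/∂northing = −n_y/n_z = −0.43878.
Intercept c from TP-A: -48.7 + 668.32 − 139.97 = 479.65.
At (17, -65): z_contact = −15.98 + 28.52 + 479.65 = 492.20 m.
Depth below ground = 516.2 − 492.20 = 24.0 m.

24.0 m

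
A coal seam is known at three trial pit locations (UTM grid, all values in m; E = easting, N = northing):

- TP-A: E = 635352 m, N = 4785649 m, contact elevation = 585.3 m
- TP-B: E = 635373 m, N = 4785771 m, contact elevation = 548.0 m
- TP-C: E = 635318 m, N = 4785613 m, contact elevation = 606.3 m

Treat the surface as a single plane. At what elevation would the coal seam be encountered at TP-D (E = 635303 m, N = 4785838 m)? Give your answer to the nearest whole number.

Let the plane be z = a·E + b·N + c.
TP-B−TP-A: 21a + 122b = −37.3;  TP-C−TP-A: −34a − 36b = 21.
Solving gives a = −0.35943396, b = −0.24386792.
Then c = 585.3 − a·635352 − b·4785649 = 1396018.68.
At (635303, 4785838): z = −228349.5 − 1167112.4 + 1396018.68 = 556.8 m.

557 m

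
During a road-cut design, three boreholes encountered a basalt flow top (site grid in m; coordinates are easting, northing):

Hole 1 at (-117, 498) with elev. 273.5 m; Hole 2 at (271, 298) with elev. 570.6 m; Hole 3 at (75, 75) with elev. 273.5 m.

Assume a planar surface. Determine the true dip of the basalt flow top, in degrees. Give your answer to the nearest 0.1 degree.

47.7°

Let the plane be z = a·easting + b·northing + c.
Hole 2−Hole 1: 388a − 200b = 297.1;  Hole 3−Hole 1: 192a − 423b = 0.
Solving gives a = 0.99960, b = 0.45372.
Gradient magnitude |∇z| = √(a² + b²) = √(0.99919 + 0.20586) = 1.09775.
True dip = arctan(1.09775) = 47.7°, dipping toward WSW (azimuth ≈ 246°).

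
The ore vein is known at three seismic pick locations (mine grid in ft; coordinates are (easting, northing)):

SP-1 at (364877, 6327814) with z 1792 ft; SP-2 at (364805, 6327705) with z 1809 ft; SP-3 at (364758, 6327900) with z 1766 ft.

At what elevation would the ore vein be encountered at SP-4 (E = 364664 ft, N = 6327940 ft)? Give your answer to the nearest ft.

1751 ft

Let the plane be z = a·E + b·N + c.
SP-2−SP-1: −72a − 109b = 17;  SP-3−SP-1: −119a + 86b = −26.
Solving gives a = 0.07159631, b = −0.20325628.
Then c = 1792 − a·364877 − b·6327814 = 1261836.06.
At (364664, 6327940): z = 26108.6 − 1286193.5 + 1261836.06 = 1751.1 ft.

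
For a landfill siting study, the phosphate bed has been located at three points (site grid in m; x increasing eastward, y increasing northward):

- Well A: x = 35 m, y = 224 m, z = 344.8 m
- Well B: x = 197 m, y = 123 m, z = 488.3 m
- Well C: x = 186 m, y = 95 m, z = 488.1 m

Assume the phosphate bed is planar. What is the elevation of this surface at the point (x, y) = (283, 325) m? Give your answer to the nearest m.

Let the plane be z = a·x + b·y + c.
Well B−Well A: 162a − 101b = 143.5;  Well C−Well A: 151a − 129b = 143.3.
Solving gives a = 0.71511, b = −0.27379.
Then c = 344.8 − a·35 − b·224 = 381.10.
At (283, 325): z = 202.4 − 89.0 + 381.10 = 494.5 m.

494 m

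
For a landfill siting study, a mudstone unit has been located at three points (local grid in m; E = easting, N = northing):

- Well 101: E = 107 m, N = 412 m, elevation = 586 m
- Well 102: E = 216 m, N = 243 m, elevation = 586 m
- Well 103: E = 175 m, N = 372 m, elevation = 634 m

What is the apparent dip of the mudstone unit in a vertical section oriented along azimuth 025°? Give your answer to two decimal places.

48.88°

Two edge vectors: Well 101→Well 102 = (109, -169, 0), Well 101→Well 103 = (68, -40, 48).
Normal n = (Well 101→Well 102) × (Well 101→Well 103) = (-8112, -5232, 7132).
So ∂z/∂E = −n_x/n_z = 1.13741 and ∂z/∂N = −n_y/n_z = 0.73360.
Unit vector along 025° is (sin 25°, cos 25°) = (0.4226, 0.9063).
Slope in that direction = a·(0.4226) + b·(0.9063) = 1.14555.
Apparent dip = arctan|1.14555| = 48.88° (true dip is 53.5°, so apparent ≤ true as expected).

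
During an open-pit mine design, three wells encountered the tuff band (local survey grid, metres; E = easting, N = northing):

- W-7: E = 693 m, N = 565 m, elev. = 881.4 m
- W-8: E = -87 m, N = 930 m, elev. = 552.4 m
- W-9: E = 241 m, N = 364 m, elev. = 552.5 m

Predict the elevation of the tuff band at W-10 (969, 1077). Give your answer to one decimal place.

Two edge vectors: W-7→W-8 = (-780, 365, -329), W-7→W-9 = (-452, -201, -328.9).
Normal n = (W-7→W-8) × (W-7→W-9) = (-186177.5, -107834, 321760).
So ∂z/∂E = −n_x/n_z = 0.578622 and ∂z/∂N = −n_y/n_z = 0.335138.
Intercept c from W-7: 881.4 − 400.99 − 189.35 = 291.06.
At (969, 1077): z = 560.7 + 360.9 + 291.06 = 1212.7 m.

1212.7 m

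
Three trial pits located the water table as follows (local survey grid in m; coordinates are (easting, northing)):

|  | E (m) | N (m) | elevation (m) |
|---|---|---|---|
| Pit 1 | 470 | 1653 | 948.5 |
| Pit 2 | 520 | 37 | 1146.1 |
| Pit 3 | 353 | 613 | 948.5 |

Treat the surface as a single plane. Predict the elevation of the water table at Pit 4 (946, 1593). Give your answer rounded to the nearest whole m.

1360 m

Two edge vectors: Pit 1→Pit 2 = (50, -1616, 197.6), Pit 1→Pit 3 = (-117, -1040, 0).
Normal n = (Pit 1→Pit 2) × (Pit 1→Pit 3) = (205504, -23119.2, -241072).
So ∂z/∂E = −n_x/n_z = 0.85246 and ∂z/∂N = −n_y/n_z = −0.09590.
Intercept c from Pit 1: 948.5 − 400.66 + 158.53 = 706.37.
At (946, 1593): z = 806.4 − 152.8 + 706.37 = 1360.0 m.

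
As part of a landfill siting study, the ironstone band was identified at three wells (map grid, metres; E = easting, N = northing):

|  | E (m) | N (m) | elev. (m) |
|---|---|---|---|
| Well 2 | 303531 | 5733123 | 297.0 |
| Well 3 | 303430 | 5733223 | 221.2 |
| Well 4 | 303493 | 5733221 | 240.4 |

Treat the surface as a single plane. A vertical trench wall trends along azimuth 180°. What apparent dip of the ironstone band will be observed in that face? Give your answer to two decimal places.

Let the plane be z = a·E + b·N + c.
Well 3−Well 2: −101a + 100b = −75.8;  Well 4−Well 2: −38a + 98b = −56.6.
Solving gives a = 0.29000, b = −0.46510.
Unit vector along 180° is (sin 180°, cos 180°) = (0.0000, -1.0000).
Slope in that direction = a·(0.0000) + b·(-1.0000) = 0.46510.
Apparent dip = arctan|0.46510| = 24.94° (true dip is 28.7°, so apparent ≤ true as expected).

24.94°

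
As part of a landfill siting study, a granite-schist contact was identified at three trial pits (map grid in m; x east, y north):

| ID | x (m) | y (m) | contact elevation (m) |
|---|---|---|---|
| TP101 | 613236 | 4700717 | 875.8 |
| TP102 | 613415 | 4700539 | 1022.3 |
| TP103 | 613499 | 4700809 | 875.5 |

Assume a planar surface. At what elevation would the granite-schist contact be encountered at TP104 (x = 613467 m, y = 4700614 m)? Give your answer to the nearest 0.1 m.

Let the plane be z = a·x + b·y + c.
TP102−TP101: 179a − 178b = 146.5;  TP103−TP101: 263a + 92b = −0.3.
Solving gives a = 0.212139313, b = −0.609702601.
Then c = 875.8 − a·613236 − b·4700717 = 2736823.72.
At (613467, 4700614): z = 130140.5 − 2865976.6 + 2736823.72 = 987.6 m.

987.6 m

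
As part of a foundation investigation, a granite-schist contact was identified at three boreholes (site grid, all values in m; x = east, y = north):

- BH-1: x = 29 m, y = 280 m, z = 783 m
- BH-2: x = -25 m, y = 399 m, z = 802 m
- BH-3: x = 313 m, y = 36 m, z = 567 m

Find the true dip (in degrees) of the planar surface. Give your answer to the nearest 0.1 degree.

Let the plane be z = a·x + b·y + c.
BH-2−BH-1: −54a + 119b = 19;  BH-3−BH-1: 284a − 244b = −216.
Solving gives a = −1.02173, b = −0.30398.
Gradient magnitude |∇z| = √(a² + b²) = √(1.04392 + 0.09240) = 1.06599.
True dip = arctan(1.06599) = 46.8°, dipping toward ENE (azimuth ≈ 073°).

46.8°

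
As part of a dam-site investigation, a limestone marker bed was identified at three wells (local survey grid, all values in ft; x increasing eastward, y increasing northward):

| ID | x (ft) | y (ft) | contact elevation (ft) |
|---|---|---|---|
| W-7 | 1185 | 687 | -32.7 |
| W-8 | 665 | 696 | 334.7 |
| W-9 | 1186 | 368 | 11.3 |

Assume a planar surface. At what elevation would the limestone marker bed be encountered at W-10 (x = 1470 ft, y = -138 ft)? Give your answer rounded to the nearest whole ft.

Let the plane be z = a·x + b·y + c.
W-8−W-7: −520a + 9b = 367.4;  W-9−W-7: 1a − 319b = 44.
Solving gives a = −0.70896, b = −0.14015.
Then c = -32.7 − a·1185 − b·687 = 903.71.
At (1470, -138): z = −1042.2 + 19.3 + 903.71 = -119.1 ft.

-119 ft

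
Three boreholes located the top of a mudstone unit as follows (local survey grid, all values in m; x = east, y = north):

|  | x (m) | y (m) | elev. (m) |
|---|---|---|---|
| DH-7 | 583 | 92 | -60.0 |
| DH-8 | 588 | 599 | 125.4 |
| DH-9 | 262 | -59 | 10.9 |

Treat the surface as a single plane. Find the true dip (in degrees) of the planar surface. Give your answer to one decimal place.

Let the plane be z = a·x + b·y + c.
DH-8−DH-7: 5a + 507b = 185.4;  DH-9−DH-7: −321a − 151b = 70.9.
Solving gives a = −0.39472, b = 0.36957.
Gradient magnitude |∇z| = √(a² + b²) = √(0.15580 + 0.13658) = 0.54073.
True dip = arctan(0.54073) = 28.4°, dipping toward SE (azimuth ≈ 133°).

28.4°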